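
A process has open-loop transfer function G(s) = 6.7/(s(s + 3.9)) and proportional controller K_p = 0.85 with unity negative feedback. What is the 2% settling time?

T_s ≈ 2.05 s

The closed-loop denominator s² + 3.9s + 5.695 gives ω_n = √5.695 = 2.386 and ζ = 3.9/(2ω_n) = 0.8171.
2% settling time T_s ≈ 4/(ζω_n) = 4/1.95 = 2.05 s.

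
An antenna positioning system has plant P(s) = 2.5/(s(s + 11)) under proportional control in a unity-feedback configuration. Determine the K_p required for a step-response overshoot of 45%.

K_p = 199

From %OS = 100·exp(−πζ/√(1−ζ²)) = 45%, ζ = −ln(0.45)/√(π²+ln²(0.45)) = 0.2463.
Characteristic equation s² + 11s + 2.5K_p = 0 gives ζ = 11/(2√(2.5K_p)).
Setting ζ = 0.2463: √(2.5K_p) = 11/(2·0.2463) = 22.33, so K_p = 498.5/2.5 = 199.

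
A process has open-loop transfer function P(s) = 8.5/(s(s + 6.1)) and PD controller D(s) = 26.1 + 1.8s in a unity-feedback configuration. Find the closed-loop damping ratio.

Forward path: (26.1 + 1.8s)·8.5/(s(s+6.1)). The closed-loop characteristic equation is s² + (6.1 + 8.5·1.8)s + 8.5·26.1 = 0.
That is s² + 21.4s + 221.9 = 0, so ω_n = 14.89 rad/s and ζ = 21.4/(2·14.89) = 0.7184.

ζ = 0.718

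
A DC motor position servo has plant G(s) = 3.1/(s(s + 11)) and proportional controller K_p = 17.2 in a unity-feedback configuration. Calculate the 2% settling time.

The closed-loop denominator s² + 11s + 53.32 gives ω_n = √53.32 = 7.302 and ζ = 11/(2ω_n) = 0.7532.
2% settling time T_s ≈ 4/(ζω_n) = 4/5.5 = 0.727 s.

T_s ≈ 0.727 s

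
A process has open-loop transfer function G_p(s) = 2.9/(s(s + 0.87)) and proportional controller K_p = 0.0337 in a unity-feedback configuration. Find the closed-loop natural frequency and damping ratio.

ω_n = 0.313 rad/s, ζ = 1.39

1 + K_p·G_p(s) = 0 gives s² + 0.87s + 0.09773 = 0.
Matching s² + 2ζω_n s + ω_n²: ω_n = √0.09773 = 0.3126 rad/s and 2ζω_n = 0.87, so ζ = 0.87/(2·0.3126) = 1.39.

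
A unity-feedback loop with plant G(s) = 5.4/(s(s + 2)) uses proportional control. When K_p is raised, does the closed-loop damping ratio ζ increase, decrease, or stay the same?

ζ = 2/(2√(5.4K_p)); increasing K_p raises the denominator, so ζ falls.

decrease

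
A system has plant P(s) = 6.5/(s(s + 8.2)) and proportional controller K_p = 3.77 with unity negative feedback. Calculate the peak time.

T_p = 1.13 s

The closed-loop denominator s² + 8.2s + 24.5 gives ω_n = √24.5 = 4.95 and ζ = 8.2/(2ω_n) = 0.8282.
Damped frequency ω_d = ω_n√(1−ζ²) = 2.774 rad/s, so peak time T_p = π/ω_d = 1.13 s.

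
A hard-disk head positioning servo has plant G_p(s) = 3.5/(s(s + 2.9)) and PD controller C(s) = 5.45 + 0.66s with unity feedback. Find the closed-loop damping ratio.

ζ = 0.596

Forward path: (5.45 + 0.66s)·3.5/(s(s+2.9)). The closed-loop characteristic equation is s² + (2.9 + 3.5·0.66)s + 3.5·5.45 = 0.
That is s² + 5.21s + 19.07 = 0, so ω_n = 4.367 rad/s and ζ = 5.21/(2·4.367) = 0.5965.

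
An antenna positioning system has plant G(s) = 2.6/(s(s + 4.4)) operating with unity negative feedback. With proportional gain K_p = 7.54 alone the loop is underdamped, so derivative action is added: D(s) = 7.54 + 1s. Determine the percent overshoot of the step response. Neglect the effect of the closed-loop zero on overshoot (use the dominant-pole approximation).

Forward path: (7.54 + 1s)·2.6/(s(s+4.4)). The closed-loop characteristic equation is s² + (4.4 + 2.6·1)s + 2.6·7.54 = 0.
That is s² + 7s + 19.6 = 0, so ω_n = 4.428 rad/s and ζ = 7/(2·4.428) = 0.7905.
%OS = 100·exp(−πζ/√(1−ζ²)) = 1.73%.

1.73%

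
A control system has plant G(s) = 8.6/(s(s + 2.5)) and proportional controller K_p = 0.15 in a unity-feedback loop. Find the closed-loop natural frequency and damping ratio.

ω_n = 1.14 rad/s, ζ = 1.1

With unity feedback the closed-loop characteristic equation is s² + 2.5s + 0.15·8.6 = s² + 2.5s + 1.29 = 0.
So ω_n² = 1.29 ⇒ ω_n = 1.136 rad/s, and ζ = 2.5/(2ω_n) = 1.1.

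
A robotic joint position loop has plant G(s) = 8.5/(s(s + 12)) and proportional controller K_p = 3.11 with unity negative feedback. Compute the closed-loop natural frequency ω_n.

ω_n = 5.14 rad/s

1 + K_p·G(s) = 0 gives s² + 12s + 26.43 = 0.
So ω_n² = 26.43 ⇒ ω_n = 5.141 rad/s, and ζ = 12/(2ω_n) = 1.17.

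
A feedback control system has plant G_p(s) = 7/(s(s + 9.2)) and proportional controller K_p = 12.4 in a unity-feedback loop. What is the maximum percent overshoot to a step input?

16.8%

The closed-loop denominator s² + 9.2s + 86.8 gives ω_n = √86.8 = 9.317 and ζ = 9.2/(2ω_n) = 0.4937.
%OS = 100·exp(−πζ/√(1−ζ²)) = 100·exp(−π·0.4937/√0.7562) = 16.8%.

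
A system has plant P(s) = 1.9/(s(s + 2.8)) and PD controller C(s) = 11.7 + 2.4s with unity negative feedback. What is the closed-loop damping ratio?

Forward path: (11.7 + 2.4s)·1.9/(s(s+2.8)). The closed-loop characteristic equation is s² + (2.8 + 1.9·2.4)s + 1.9·11.7 = 0.
That is s² + 7.36s + 22.23 = 0, so ω_n = 4.715 rad/s and ζ = 7.36/(2·4.715) = 0.7805.

ζ = 0.781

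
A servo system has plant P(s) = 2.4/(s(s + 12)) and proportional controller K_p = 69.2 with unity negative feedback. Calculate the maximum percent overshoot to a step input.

Closed-loop characteristic equation: s² + 12s + 166.1 = 0, so ω_n = 12.89 rad/s and ζ = 12/(2·12.89) = 0.4656.
%OS = 100·exp(−πζ/√(1−ζ²)) = 100·exp(−π·0.4656/√0.7832) = 19.2%.

19.2%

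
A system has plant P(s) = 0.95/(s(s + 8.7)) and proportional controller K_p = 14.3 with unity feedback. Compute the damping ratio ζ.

1 + K_p·P(s) = 0 gives s² + 8.7s + 13.59 = 0.
So ω_n² = 13.59 ⇒ ω_n = 3.686 rad/s, and ζ = 8.7/(2ω_n) = 1.18.

ζ = 1.18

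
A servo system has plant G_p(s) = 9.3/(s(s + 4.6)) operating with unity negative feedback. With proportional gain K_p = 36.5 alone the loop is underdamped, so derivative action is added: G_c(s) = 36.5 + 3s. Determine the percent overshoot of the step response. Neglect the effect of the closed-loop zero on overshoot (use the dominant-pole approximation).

Forward path: (36.5 + 3s)·9.3/(s(s+4.6)). The closed-loop characteristic equation is s² + (4.6 + 9.3·3)s + 9.3·36.5 = 0.
That is s² + 32.5s + 339.5 = 0, so ω_n = 18.42 rad/s and ζ = 32.5/(2·18.42) = 0.882.
%OS = 100·exp(−πζ/√(1−ζ²)) = 0.28%.

0.28%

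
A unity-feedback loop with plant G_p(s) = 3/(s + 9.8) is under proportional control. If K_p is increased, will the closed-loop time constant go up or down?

decrease

Closed-loop pole is at s = −(9.8+K_p·3); larger K_p moves it further left, so τ = 1/(9.8+K_p·3) decreases.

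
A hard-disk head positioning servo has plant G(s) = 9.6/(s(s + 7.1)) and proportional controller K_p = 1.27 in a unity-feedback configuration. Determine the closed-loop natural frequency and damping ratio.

The closed-loop denominator is s(s+7.1) + 1.27·9.6 = s² + 7.1s + 12.19.
So ω_n² = 12.19 ⇒ ω_n = 3.492 rad/s, and ζ = 7.1/(2ω_n) = 1.02.

ω_n = 3.49 rad/s, ζ = 1.02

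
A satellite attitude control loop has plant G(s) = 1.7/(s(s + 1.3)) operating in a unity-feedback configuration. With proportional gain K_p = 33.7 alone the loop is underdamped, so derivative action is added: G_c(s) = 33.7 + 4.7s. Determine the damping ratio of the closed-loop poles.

ζ = 0.614

Forward path: (33.7 + 4.7s)·1.7/(s(s+1.3)). The closed-loop characteristic equation is s² + (1.3 + 1.7·4.7)s + 1.7·33.7 = 0.
That is s² + 9.29s + 57.29 = 0, so ω_n = 7.569 rad/s and ζ = 9.29/(2·7.569) = 0.6137.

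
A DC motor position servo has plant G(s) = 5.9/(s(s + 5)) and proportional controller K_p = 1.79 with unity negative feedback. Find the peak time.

The closed-loop denominator s² + 5s + 10.56 gives ω_n = √10.56 = 3.25 and ζ = 5/(2ω_n) = 0.7693.
Damped frequency ω_d = ω_n√(1−ζ²) = 2.076 rad/s, so peak time T_p = π/ω_d = 1.51 s.

T_p = 1.51 s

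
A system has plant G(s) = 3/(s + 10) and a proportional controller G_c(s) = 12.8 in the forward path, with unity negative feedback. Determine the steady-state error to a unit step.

The loop is type 0. Static position error constant K_pos = G_c(0)·G(0) = 12.8·0.3 = 3.84.
Steady-state error to a unit step: e_ss = 1/(1+K_pos) = 1/4.84 = 0.207.

0.207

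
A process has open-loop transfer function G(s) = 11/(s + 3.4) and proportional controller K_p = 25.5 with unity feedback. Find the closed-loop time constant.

τ = 0.00352 s

Closed-loop transfer function: T(s) = K_p·G(s)/(1 + K_p·G(s)) = 280.5/(s + 3.4 + 280.5) = 280.5/(s + 283.9).
Time constant τ = 1/283.9 = 0.00352 s.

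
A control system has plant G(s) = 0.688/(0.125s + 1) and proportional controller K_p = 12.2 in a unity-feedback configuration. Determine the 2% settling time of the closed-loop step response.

T_s ≈ 0.0532 s

Closed loop: T(s) = K_p·G/(1+K_p·G) = 8.394/(0.125s + 1 + 8.394), with pole at s = −(1 + 8.394)/0.125 = −75.15.
τ = 1/75.15 = 0.01331 s, so 2% settling time ≈ 4τ = 0.0532 s.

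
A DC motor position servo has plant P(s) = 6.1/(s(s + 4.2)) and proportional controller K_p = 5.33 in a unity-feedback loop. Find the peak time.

The closed-loop denominator s² + 4.2s + 32.51 gives ω_n = √32.51 = 5.702 and ζ = 4.2/(2ω_n) = 0.3683.
Damped frequency ω_d = ω_n√(1−ζ²) = 5.301 rad/s, so peak time T_p = π/ω_d = 0.593 s.

T_p = 0.593 s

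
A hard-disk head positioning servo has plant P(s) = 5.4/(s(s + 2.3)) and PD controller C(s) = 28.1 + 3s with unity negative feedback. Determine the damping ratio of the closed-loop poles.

ζ = 0.751

Forward path: (28.1 + 3s)·5.4/(s(s+2.3)). The closed-loop characteristic equation is s² + (2.3 + 5.4·3)s + 5.4·28.1 = 0.
That is s² + 18.5s + 151.7 = 0, so ω_n = 12.32 rad/s and ζ = 18.5/(2·12.32) = 0.7509.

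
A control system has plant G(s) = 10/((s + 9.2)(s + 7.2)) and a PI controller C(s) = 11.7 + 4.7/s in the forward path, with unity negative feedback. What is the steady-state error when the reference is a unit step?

The open loop C(s)G(s) has a pole at the origin (type 1), so the static position error constant is infinite and e_ss = 1/(1+∞) = 0.

0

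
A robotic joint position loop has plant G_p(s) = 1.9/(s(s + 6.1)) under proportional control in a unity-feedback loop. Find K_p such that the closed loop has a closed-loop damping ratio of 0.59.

K_p = 14.1

Closed-loop characteristic equation: s² + 6.1s + K_p·1.9 = 0.
So ω_n = √(1.9K_p) and 2ζω_n = 6.1, giving ζ = 6.1/(2√(1.9K_p)).
Setting ζ = 0.59: √(1.9K_p) = 6.1/(2·0.59) = 5.169, so K_p = 26.72/1.9 = 14.1.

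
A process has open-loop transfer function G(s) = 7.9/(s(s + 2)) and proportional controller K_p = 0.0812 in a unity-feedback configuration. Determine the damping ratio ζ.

ζ = 1.25

1 + K_p·G(s) = 0 gives s² + 2s + 0.6415 = 0.
So ω_n² = 0.6415 ⇒ ω_n = 0.8009 rad/s, and ζ = 2/(2ω_n) = 1.25.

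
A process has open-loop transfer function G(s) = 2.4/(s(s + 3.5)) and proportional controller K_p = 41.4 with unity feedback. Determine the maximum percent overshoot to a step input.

57.1%

The closed-loop denominator s² + 3.5s + 99.36 gives ω_n = √99.36 = 9.968 and ζ = 3.5/(2ω_n) = 0.1756.
%OS = 100·exp(−πζ/√(1−ζ²)) = 100·exp(−π·0.1756/√0.9692) = 57.1%.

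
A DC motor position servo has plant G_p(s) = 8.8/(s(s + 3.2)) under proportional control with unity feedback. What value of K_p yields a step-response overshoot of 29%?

K_p = 2.16

From %OS = 100·exp(−πζ/√(1−ζ²)) = 29%, ζ = −ln(0.29)/√(π²+ln²(0.29)) = 0.3666.
Characteristic equation s² + 3.2s + 8.8K_p = 0 gives ζ = 3.2/(2√(8.8K_p)).
Setting ζ = 0.3666: √(8.8K_p) = 3.2/(2·0.3666) = 4.364, so K_p = 19.05/8.8 = 2.16.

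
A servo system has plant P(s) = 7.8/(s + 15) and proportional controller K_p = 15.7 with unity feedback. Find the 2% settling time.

T_s ≈ 0.0291 s

Closed-loop transfer function: T(s) = K_p·P(s)/(1 + K_p·P(s)) = 122.5/(s + 15 + 122.5) = 122.5/(s + 137.5).
Time constant τ = 1/137.5 = 0.007275 s, so the 2% settling time is about 4τ = 0.0291 s.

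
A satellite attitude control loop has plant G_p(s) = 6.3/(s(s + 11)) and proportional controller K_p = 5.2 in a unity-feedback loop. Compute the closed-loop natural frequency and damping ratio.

With unity feedback the closed-loop characteristic equation is s² + 11s + 5.2·6.3 = s² + 11s + 32.76 = 0.
So ω_n² = 32.76 ⇒ ω_n = 5.724 rad/s, and ζ = 11/(2ω_n) = 0.961.

ω_n = 5.72 rad/s, ζ = 0.961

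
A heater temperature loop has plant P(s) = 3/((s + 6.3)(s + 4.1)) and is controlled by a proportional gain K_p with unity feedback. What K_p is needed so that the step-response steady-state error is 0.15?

For a type-0 loop with proportional control, e_ss = 1/(1 + K_p·P(0)).
P(0) = 0.1161. Require 1/(1 + K_p·0.1161) = 0.15, so 1 + 0.1161·K_p = 6.667.
K_p = (6.667 − 1)/0.1161 = 48.8.

K_p = 48.8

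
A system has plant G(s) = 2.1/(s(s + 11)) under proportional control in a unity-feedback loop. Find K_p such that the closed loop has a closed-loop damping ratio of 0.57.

K_p = 44.3

Closed-loop characteristic equation: s² + 11s + K_p·2.1 = 0.
So ω_n = √(2.1K_p) and 2ζω_n = 11, giving ζ = 11/(2√(2.1K_p)).
Setting ζ = 0.57: √(2.1K_p) = 11/(2·0.57) = 9.649, so K_p = 93.11/2.1 = 44.3.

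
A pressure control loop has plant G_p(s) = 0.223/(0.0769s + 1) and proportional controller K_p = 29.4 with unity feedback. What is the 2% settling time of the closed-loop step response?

Closed loop: T(s) = K_p·G_p/(1+K_p·G_p) = 6.556/(0.0769s + 1 + 6.556), with pole at s = −(1 + 6.556)/0.0769 = −98.26.
τ = 1/98.26 = 0.01018 s, so 2% settling time ≈ 4τ = 0.0407 s.

T_s ≈ 0.0407 s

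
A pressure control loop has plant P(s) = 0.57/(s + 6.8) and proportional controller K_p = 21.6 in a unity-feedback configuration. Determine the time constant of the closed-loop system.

τ = 0.0523 s

Closed-loop transfer function: T(s) = K_p·P(s)/(1 + K_p·P(s)) = 12.31/(s + 6.8 + 12.31) = 12.31/(s + 19.11).
Time constant τ = 1/19.11 = 0.0523 s.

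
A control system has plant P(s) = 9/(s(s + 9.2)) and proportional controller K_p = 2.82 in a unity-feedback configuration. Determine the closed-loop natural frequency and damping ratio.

The closed-loop denominator is s(s+9.2) + 2.82·9 = s² + 9.2s + 25.38.
So ω_n² = 25.38 ⇒ ω_n = 5.038 rad/s, and ζ = 9.2/(2ω_n) = 0.913.

ω_n = 5.04 rad/s, ζ = 0.913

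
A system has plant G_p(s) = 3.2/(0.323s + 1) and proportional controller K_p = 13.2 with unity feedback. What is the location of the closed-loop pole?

Closed loop: T(s) = K_p·G_p/(1+K_p·G_p) = 42.24/(0.323s + 1 + 42.24), with pole at s = −(1 + 42.24)/0.323 = −133.9.

s = -133.9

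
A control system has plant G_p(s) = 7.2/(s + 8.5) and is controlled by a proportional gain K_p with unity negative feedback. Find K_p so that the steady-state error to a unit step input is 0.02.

K_p = 57.8

For a type-0 loop with proportional control, e_ss = 1/(1 + K_p·G_p(0)).
G_p(0) = 0.8471. Require 1/(1 + K_p·0.8471) = 0.02, so 1 + 0.8471·K_p = 50.
K_p = (50 − 1)/0.8471 = 57.8.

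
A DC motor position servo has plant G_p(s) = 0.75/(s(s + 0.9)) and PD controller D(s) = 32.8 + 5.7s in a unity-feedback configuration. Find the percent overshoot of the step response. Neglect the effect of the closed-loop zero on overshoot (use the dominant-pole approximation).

Forward path: (32.8 + 5.7s)·0.75/(s(s+0.9)). The closed-loop characteristic equation is s² + (0.9 + 0.75·5.7)s + 0.75·32.8 = 0.
That is s² + 5.175s + 24.6 = 0, so ω_n = 4.96 rad/s and ζ = 5.175/(2·4.96) = 0.5217.
%OS = 100·exp(−πζ/√(1−ζ²)) = 14.6%.

14.6%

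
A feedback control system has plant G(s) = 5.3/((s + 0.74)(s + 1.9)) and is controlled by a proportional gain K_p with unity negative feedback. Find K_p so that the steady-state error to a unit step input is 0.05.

Steady-state error for a unit step on this type-0 loop is 1/(1 + K_p·G(0)).
G(0) = 3.77. Require 1/(1 + K_p·3.77) = 0.05, so 1 + 3.77·K_p = 20.
K_p = (20 − 1)/3.77 = 5.04.

K_p = 5.04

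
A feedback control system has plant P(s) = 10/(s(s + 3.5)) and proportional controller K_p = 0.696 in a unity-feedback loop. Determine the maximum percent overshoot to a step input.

6.17%

The closed-loop denominator s² + 3.5s + 6.96 gives ω_n = √6.96 = 2.638 and ζ = 3.5/(2ω_n) = 0.6633.
%OS = 100·exp(−πζ/√(1−ζ²)) = 100·exp(−π·0.6633/√0.56) = 6.17%.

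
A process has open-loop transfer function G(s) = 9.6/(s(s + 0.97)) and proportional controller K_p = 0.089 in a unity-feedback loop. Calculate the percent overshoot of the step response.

Closed-loop characteristic equation: s² + 0.97s + 0.8544 = 0, so ω_n = 0.9243 rad/s and ζ = 0.97/(2·0.9243) = 0.5247.
%OS = 100·exp(−πζ/√(1−ζ²)) = 100·exp(−π·0.5247/√0.7247) = 14.4%.

14.4%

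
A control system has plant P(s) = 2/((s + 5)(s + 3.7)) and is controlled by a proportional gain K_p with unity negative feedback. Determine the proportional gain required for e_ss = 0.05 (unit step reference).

The loop is type 0, so e_ss(step) = 1/(1 + K_pos) with K_pos = K_p·P(0).
P(0) = 0.1081. Require 1/(1 + K_p·0.1081) = 0.05, so 1 + 0.1081·K_p = 20.
K_p = (20 − 1)/0.1081 = 176.

K_p = 176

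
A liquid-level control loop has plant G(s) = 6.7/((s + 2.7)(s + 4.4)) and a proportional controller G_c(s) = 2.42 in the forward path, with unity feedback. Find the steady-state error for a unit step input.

0.423

The loop is type 0. Static position error constant K_pos = G_c(0)·G(0) = 2.42·0.564 = 1.365.
Steady-state error to a unit step: e_ss = 1/(1+K_pos) = 1/2.365 = 0.423.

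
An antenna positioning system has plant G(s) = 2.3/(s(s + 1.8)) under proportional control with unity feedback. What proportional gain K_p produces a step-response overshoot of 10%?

K_p = 1.01

From %OS = 100·exp(−πζ/√(1−ζ²)) = 10%, ζ = −ln(0.1)/√(π²+ln²(0.1)) = 0.5912.
Characteristic equation s² + 1.8s + 2.3K_p = 0 gives ζ = 1.8/(2√(2.3K_p)).
Setting ζ = 0.5912: √(2.3K_p) = 1.8/(2·0.5912) = 1.522, so K_p = 2.318/2.3 = 1.01.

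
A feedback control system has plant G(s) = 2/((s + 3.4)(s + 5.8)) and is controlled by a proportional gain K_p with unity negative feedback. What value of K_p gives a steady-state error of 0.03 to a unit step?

K_p = 319

The loop is type 0, so e_ss(step) = 1/(1 + K_pos) with K_pos = K_p·G(0).
G(0) = 0.1014. Require 1/(1 + K_p·0.1014) = 0.03, so 1 + 0.1014·K_p = 33.33.
K_p = (33.33 − 1)/0.1014 = 319.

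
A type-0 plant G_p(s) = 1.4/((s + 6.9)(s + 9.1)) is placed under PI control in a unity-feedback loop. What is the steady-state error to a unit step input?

0

The PI controller's integrator makes the forward path type 1, so e_ss to a step is zero.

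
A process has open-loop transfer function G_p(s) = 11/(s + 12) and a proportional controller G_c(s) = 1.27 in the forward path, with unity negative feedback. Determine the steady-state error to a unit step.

0.462

The loop is type 0. Static position error constant K_pos = G_c(0)·G_p(0) = 1.27·0.9167 = 1.164.
Steady-state error to a unit step: e_ss = 1/(1+K_pos) = 1/2.164 = 0.462.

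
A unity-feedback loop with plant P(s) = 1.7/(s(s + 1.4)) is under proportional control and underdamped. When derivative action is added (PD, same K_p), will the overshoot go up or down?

With PD the characteristic equation becomes s² + (a + K·K_d)s + K·K_p = 0; the damping term grows, ζ rises, overshoot falls.

decrease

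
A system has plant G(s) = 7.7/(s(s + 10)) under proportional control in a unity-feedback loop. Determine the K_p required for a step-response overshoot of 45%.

From %OS = 100·exp(−πζ/√(1−ζ²)) = 45%, ζ = −ln(0.45)/√(π²+ln²(0.45)) = 0.2463.
Characteristic equation s² + 10s + 7.7K_p = 0 gives ζ = 10/(2√(7.7K_p)).
Setting ζ = 0.2463: √(7.7K_p) = 10/(2·0.2463) = 20.3, so K_p = 412/7.7 = 53.5.

K_p = 53.5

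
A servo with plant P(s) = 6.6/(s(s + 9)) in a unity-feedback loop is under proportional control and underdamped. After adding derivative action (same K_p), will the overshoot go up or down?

With PD the characteristic equation becomes s² + (a + K·K_d)s + K·K_p = 0; the damping term grows, ζ rises, overshoot falls.

decrease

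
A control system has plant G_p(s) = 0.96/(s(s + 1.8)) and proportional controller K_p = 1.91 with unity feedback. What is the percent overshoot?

6.11%

The closed-loop denominator s² + 1.8s + 1.834 gives ω_n = √1.834 = 1.354 and ζ = 1.8/(2ω_n) = 0.6646.
%OS = 100·exp(−πζ/√(1−ζ²)) = 100·exp(−π·0.6646/√0.5582) = 6.11%.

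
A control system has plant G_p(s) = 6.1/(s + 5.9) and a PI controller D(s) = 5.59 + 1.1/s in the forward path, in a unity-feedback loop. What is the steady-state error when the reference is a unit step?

The open loop D(s)G_p(s) has a pole at the origin (type 1), so the static position error constant is infinite and e_ss = 1/(1+∞) = 0.

0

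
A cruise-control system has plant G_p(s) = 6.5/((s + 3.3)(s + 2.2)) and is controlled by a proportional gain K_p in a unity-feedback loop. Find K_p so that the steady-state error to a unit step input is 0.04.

For a type-0 loop with proportional control, e_ss = 1/(1 + K_p·G_p(0)).
G_p(0) = 0.8953. Require 1/(1 + K_p·0.8953) = 0.04, so 1 + 0.8953·K_p = 25.
K_p = (25 − 1)/0.8953 = 26.8.

K_p = 26.8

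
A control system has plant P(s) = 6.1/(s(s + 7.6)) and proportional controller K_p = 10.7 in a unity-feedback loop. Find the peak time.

T_p = 0.441 s

Closed-loop characteristic equation: s² + 7.6s + 65.27 = 0, so ω_n = 8.079 rad/s and ζ = 7.6/(2·8.079) = 0.4704.
Damped frequency ω_d = ω_n√(1−ζ²) = 7.13 rad/s, so peak time T_p = π/ω_d = 0.441 s.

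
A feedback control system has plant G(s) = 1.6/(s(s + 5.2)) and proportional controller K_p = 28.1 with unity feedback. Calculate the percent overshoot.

26.7%

Closed-loop characteristic equation: s² + 5.2s + 44.96 = 0, so ω_n = 6.705 rad/s and ζ = 5.2/(2·6.705) = 0.3878.
%OS = 100·exp(−πζ/√(1−ζ²)) = 100·exp(−π·0.3878/√0.8496) = 26.7%.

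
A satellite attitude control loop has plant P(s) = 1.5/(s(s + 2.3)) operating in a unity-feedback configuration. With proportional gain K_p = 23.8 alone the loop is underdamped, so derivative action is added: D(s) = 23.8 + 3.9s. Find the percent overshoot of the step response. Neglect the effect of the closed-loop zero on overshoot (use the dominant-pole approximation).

5.34%

Forward path: (23.8 + 3.9s)·1.5/(s(s+2.3)). The closed-loop characteristic equation is s² + (2.3 + 1.5·3.9)s + 1.5·23.8 = 0.
That is s² + 8.15s + 35.7 = 0, so ω_n = 5.975 rad/s and ζ = 8.15/(2·5.975) = 0.682.
%OS = 100·exp(−πζ/√(1−ζ²)) = 5.34%.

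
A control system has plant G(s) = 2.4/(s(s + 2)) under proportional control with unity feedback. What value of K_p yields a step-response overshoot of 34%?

K_p = 3.95

From %OS = 100·exp(−πζ/√(1−ζ²)) = 34%, ζ = −ln(0.34)/√(π²+ln²(0.34)) = 0.3248.
Characteristic equation s² + 2s + 2.4K_p = 0 gives ζ = 2/(2√(2.4K_p)).
Setting ζ = 0.3248: √(2.4K_p) = 2/(2·0.3248) = 3.079, so K_p = 9.48/2.4 = 3.95.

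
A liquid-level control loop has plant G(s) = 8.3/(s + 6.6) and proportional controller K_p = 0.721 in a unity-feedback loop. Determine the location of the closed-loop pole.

Closed-loop transfer function: T(s) = K_p·G(s)/(1 + K_p·G(s)) = 5.984/(s + 6.6 + 5.984) = 5.984/(s + 12.58).
The closed-loop pole is at s = −12.58.

s = -12.58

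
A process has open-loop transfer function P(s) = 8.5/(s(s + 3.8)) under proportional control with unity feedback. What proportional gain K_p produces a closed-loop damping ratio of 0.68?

Closed-loop characteristic equation: s² + 3.8s + K_p·8.5 = 0.
So ω_n = √(8.5K_p) and 2ζω_n = 3.8, giving ζ = 3.8/(2√(8.5K_p)).
Setting ζ = 0.68: √(8.5K_p) = 3.8/(2·0.68) = 2.794, so K_p = 7.807/8.5 = 0.918.

K_p = 0.918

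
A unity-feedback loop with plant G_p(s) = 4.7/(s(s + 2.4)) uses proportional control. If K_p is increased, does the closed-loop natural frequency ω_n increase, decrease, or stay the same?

increase

ω_n = √(4.7·K_p), which grows with K_p.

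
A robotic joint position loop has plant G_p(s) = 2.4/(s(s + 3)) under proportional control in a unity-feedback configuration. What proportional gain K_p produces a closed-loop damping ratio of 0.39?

K_p = 6.16

Closed-loop characteristic equation: s² + 3s + K_p·2.4 = 0.
So ω_n = √(2.4K_p) and 2ζω_n = 3, giving ζ = 3/(2√(2.4K_p)).
Setting ζ = 0.39: √(2.4K_p) = 3/(2·0.39) = 3.846, so K_p = 14.79/2.4 = 6.16.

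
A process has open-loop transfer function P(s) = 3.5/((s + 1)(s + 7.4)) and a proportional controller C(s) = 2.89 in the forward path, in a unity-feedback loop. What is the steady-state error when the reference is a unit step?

0.422

The loop is type 0. Static position error constant K_pos = C(0)·P(0) = 2.89·0.473 = 1.367.
Steady-state error to a unit step: e_ss = 1/(1+K_pos) = 1/2.367 = 0.422.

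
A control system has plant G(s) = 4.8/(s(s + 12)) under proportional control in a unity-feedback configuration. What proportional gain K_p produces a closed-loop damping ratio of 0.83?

K_p = 10.9

Closed-loop characteristic equation: s² + 12s + K_p·4.8 = 0.
So ω_n = √(4.8K_p) and 2ζω_n = 12, giving ζ = 12/(2√(4.8K_p)).
Setting ζ = 0.83: √(4.8K_p) = 12/(2·0.83) = 7.229, so K_p = 52.26/4.8 = 10.9.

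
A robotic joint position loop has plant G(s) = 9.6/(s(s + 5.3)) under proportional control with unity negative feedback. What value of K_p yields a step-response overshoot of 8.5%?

K_p = 1.92

From %OS = 100·exp(−πζ/√(1−ζ²)) = 8.5%, ζ = −ln(0.085)/√(π²+ln²(0.085)) = 0.6173.
Characteristic equation s² + 5.3s + 9.6K_p = 0 gives ζ = 5.3/(2√(9.6K_p)).
Setting ζ = 0.6173: √(9.6K_p) = 5.3/(2·0.6173) = 4.293, so K_p = 18.43/9.6 = 1.92.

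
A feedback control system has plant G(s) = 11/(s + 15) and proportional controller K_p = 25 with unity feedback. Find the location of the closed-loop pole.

s = -290

Closed-loop transfer function: T(s) = K_p·G(s)/(1 + K_p·G(s)) = 275/(s + 15 + 275) = 275/(s + 290).
The closed-loop pole is at s = −290.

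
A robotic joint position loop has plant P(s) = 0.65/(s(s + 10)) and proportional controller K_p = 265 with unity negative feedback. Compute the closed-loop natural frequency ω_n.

ω_n = 13.1 rad/s

The closed-loop denominator is s(s+10) + 265·0.65 = s² + 10s + 172.2.
So ω_n² = 172.2 ⇒ ω_n = 13.12 rad/s, and ζ = 10/(2ω_n) = 0.381.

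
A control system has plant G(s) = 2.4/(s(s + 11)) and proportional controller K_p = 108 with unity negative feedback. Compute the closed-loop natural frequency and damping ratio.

ω_n = 16.1 rad/s, ζ = 0.342

1 + K_p·G(s) = 0 gives s² + 11s + 259.2 = 0.
Matching s² + 2ζω_n s + ω_n²: ω_n = √259.2 = 16.1 rad/s and 2ζω_n = 11, so ζ = 11/(2·16.1) = 0.342.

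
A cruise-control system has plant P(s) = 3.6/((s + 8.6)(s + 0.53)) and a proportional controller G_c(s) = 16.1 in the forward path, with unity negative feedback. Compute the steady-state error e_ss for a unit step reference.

0.0729

The loop is type 0. Static position error constant K_pos = G_c(0)·P(0) = 16.1·0.7898 = 12.72.
Steady-state error to a unit step: e_ss = 1/(1+K_pos) = 1/13.72 = 0.0729.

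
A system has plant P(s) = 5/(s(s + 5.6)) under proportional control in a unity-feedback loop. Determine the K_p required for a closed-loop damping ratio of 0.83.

Closed-loop characteristic equation: s² + 5.6s + K_p·5 = 0.
So ω_n = √(5K_p) and 2ζω_n = 5.6, giving ζ = 5.6/(2√(5K_p)).
Setting ζ = 0.83: √(5K_p) = 5.6/(2·0.83) = 3.373, so K_p = 11.38/5 = 2.28.

K_p = 2.28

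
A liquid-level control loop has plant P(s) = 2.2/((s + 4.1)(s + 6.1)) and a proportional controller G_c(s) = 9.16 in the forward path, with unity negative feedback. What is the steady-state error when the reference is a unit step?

The loop is type 0. Static position error constant K_pos = G_c(0)·P(0) = 9.16·0.08796 = 0.8058.
Steady-state error to a unit step: e_ss = 1/(1+K_pos) = 1/1.806 = 0.554.

0.554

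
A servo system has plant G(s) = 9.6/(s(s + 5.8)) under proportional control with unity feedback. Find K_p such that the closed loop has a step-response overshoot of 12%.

From %OS = 100·exp(−πζ/√(1−ζ²)) = 12%, ζ = −ln(0.12)/√(π²+ln²(0.12)) = 0.5594.
Characteristic equation s² + 5.8s + 9.6K_p = 0 gives ζ = 5.8/(2√(9.6K_p)).
Setting ζ = 0.5594: √(9.6K_p) = 5.8/(2·0.5594) = 5.184, so K_p = 26.87/9.6 = 2.8.

K_p = 2.8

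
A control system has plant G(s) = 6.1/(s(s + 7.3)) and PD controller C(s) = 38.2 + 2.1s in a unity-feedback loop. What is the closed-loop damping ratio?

Forward path: (38.2 + 2.1s)·6.1/(s(s+7.3)). The closed-loop characteristic equation is s² + (7.3 + 6.1·2.1)s + 6.1·38.2 = 0.
That is s² + 20.11s + 233 = 0, so ω_n = 15.26 rad/s and ζ = 20.11/(2·15.26) = 0.6587.

ζ = 0.659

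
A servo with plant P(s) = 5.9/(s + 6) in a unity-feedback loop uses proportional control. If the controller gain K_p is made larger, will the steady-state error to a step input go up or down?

The position error constant K_pos = K_p·P(0) grows with K_p, and e_ss = 1/(1+K_pos) falls.

decrease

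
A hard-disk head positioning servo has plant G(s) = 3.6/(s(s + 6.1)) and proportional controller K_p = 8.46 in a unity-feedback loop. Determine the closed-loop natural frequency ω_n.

ω_n = 5.52 rad/s

The closed-loop denominator is s(s+6.1) + 8.46·3.6 = s² + 6.1s + 30.46.
Matching s² + 2ζω_n s + ω_n²: ω_n = √30.46 = 5.519 rad/s and 2ζω_n = 6.1, so ζ = 6.1/(2·5.519) = 0.553.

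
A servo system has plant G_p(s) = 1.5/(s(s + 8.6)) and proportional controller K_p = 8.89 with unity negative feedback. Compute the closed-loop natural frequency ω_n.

ω_n = 3.65 rad/s

The closed-loop denominator is s(s+8.6) + 8.89·1.5 = s² + 8.6s + 13.34.
Matching s² + 2ζω_n s + ω_n²: ω_n = √13.34 = 3.652 rad/s and 2ζω_n = 8.6, so ζ = 8.6/(2·3.652) = 1.18.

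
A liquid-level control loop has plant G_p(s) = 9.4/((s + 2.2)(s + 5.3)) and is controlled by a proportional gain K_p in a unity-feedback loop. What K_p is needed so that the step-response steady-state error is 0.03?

For a type-0 loop with proportional control, e_ss = 1/(1 + K_p·G_p(0)).
G_p(0) = 0.8062. Require 1/(1 + K_p·0.8062) = 0.03, so 1 + 0.8062·K_p = 33.33.
K_p = (33.33 − 1)/0.8062 = 40.1.

K_p = 40.1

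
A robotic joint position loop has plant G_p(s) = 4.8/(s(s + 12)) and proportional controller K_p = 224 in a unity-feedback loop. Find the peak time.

T_p = 0.0975 s

From 1 + K_pG_p(s) = 0: s² + 12s + 1075 = 0 ⇒ ω_n = 32.79, ζ = 0.183.
Damped frequency ω_d = ω_n√(1−ζ²) = 32.24 rad/s, so peak time T_p = π/ω_d = 0.0975 s.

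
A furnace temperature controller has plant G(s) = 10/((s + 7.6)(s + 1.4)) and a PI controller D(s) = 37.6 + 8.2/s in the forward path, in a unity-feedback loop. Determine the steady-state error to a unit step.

The open loop D(s)G(s) has a pole at the origin (type 1), so the static position error constant is infinite and e_ss = 1/(1+∞) = 0.

0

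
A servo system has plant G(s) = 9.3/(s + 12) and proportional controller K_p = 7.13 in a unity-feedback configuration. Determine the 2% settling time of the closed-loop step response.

T_s ≈ 0.0511 s

Closed-loop transfer function: T(s) = K_p·G(s)/(1 + K_p·G(s)) = 66.31/(s + 12 + 66.31) = 66.31/(s + 78.31).
Time constant τ = 1/78.31 = 0.01277 s, so the 2% settling time is about 4τ = 0.0511 s.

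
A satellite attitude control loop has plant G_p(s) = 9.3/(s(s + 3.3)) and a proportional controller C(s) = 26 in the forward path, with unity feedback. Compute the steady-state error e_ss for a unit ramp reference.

0.0136

The loop has one pole at the origin (type 1). Velocity error constant K_v = lim_{s→0} s·C(s)G_p(s) = 26·9.3/3.3 = 73.27.
Steady-state error to a unit ramp: e_ss = 1/K_v = 0.0136.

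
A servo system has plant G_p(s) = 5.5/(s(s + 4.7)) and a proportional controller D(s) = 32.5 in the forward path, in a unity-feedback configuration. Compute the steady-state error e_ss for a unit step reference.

0

The open loop D(s)G_p(s) has a pole at the origin (type 1), so the static position error constant is infinite and e_ss = 1/(1+∞) = 0.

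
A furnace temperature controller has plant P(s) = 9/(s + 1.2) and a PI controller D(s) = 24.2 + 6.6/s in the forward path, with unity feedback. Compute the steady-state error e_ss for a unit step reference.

0

The open loop D(s)P(s) has a pole at the origin (type 1), so the static position error constant is infinite and e_ss = 1/(1+∞) = 0.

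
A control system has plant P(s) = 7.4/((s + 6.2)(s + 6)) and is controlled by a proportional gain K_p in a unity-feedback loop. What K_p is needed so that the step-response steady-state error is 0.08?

K_p = 57.8

Steady-state error for a unit step on this type-0 loop is 1/(1 + K_p·P(0)).
P(0) = 0.1989. Require 1/(1 + K_p·0.1989) = 0.08, so 1 + 0.1989·K_p = 12.5.
K_p = (12.5 − 1)/0.1989 = 57.8.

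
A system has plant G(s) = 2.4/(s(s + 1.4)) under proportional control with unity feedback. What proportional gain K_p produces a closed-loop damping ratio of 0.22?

K_p = 4.22

Closed-loop characteristic equation: s² + 1.4s + K_p·2.4 = 0.
So ω_n = √(2.4K_p) and 2ζω_n = 1.4, giving ζ = 1.4/(2√(2.4K_p)).
Setting ζ = 0.22: √(2.4K_p) = 1.4/(2·0.22) = 3.182, so K_p = 10.12/2.4 = 4.22.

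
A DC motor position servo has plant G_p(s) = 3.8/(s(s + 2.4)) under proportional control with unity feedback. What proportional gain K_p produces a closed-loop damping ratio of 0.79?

K_p = 0.607

Closed-loop characteristic equation: s² + 2.4s + K_p·3.8 = 0.
So ω_n = √(3.8K_p) and 2ζω_n = 2.4, giving ζ = 2.4/(2√(3.8K_p)).
Setting ζ = 0.79: √(3.8K_p) = 2.4/(2·0.79) = 1.519, so K_p = 2.307/3.8 = 0.607.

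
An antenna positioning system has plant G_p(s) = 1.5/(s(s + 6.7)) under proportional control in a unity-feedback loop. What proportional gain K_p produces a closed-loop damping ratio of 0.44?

Closed-loop characteristic equation: s² + 6.7s + K_p·1.5 = 0.
So ω_n = √(1.5K_p) and 2ζω_n = 6.7, giving ζ = 6.7/(2√(1.5K_p)).
Setting ζ = 0.44: √(1.5K_p) = 6.7/(2·0.44) = 7.614, so K_p = 57.97/1.5 = 38.6.

K_p = 38.6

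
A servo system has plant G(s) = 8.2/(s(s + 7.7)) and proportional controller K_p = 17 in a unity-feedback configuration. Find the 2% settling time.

From 1 + K_pG(s) = 0: s² + 7.7s + 139.4 = 0 ⇒ ω_n = 11.81, ζ = 0.3261.
2% settling time T_s ≈ 4/(ζω_n) = 4/3.85 = 1.04 s.

T_s ≈ 1.04 s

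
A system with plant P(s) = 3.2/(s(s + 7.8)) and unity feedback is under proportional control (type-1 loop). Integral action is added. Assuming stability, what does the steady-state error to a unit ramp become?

0

The integrator raises the loop to type 2, so K_v → ∞ and e_ss to a ramp is zero.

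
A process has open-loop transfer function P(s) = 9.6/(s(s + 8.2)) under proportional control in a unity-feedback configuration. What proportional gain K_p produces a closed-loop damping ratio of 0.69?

Closed-loop characteristic equation: s² + 8.2s + K_p·9.6 = 0.
So ω_n = √(9.6K_p) and 2ζω_n = 8.2, giving ζ = 8.2/(2√(9.6K_p)).
Setting ζ = 0.69: √(9.6K_p) = 8.2/(2·0.69) = 5.942, so K_p = 35.31/9.6 = 3.68.

K_p = 3.68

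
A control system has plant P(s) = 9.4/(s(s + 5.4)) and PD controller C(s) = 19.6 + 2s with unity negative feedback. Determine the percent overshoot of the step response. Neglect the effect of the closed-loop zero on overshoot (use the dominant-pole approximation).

0.207%

Forward path: (19.6 + 2s)·9.4/(s(s+5.4)). The closed-loop characteristic equation is s² + (5.4 + 9.4·2)s + 9.4·19.6 = 0.
That is s² + 24.2s + 184.2 = 0, so ω_n = 13.57 rad/s and ζ = 24.2/(2·13.57) = 0.8914.
%OS = 100·exp(−πζ/√(1−ζ²)) = 0.207%.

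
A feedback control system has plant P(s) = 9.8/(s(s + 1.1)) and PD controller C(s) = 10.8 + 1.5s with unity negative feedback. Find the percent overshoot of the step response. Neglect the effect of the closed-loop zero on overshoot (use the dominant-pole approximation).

Forward path: (10.8 + 1.5s)·9.8/(s(s+1.1)). The closed-loop characteristic equation is s² + (1.1 + 9.8·1.5)s + 9.8·10.8 = 0.
That is s² + 15.8s + 105.8 = 0, so ω_n = 10.29 rad/s and ζ = 15.8/(2·10.29) = 0.7679.
%OS = 100·exp(−πζ/√(1−ζ²)) = 2.31%.

2.31%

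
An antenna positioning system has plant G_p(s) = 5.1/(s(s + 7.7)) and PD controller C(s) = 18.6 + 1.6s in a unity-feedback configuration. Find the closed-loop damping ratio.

Forward path: (18.6 + 1.6s)·5.1/(s(s+7.7)). The closed-loop characteristic equation is s² + (7.7 + 5.1·1.6)s + 5.1·18.6 = 0.
That is s² + 15.86s + 94.86 = 0, so ω_n = 9.74 rad/s and ζ = 15.86/(2·9.74) = 0.8142.

ζ = 0.814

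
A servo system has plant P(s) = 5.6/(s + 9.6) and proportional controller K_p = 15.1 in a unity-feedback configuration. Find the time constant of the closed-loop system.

Closed-loop transfer function: T(s) = K_p·P(s)/(1 + K_p·P(s)) = 84.56/(s + 9.6 + 84.56) = 84.56/(s + 94.16).
Time constant τ = 1/94.16 = 0.0106 s.

τ = 0.0106 s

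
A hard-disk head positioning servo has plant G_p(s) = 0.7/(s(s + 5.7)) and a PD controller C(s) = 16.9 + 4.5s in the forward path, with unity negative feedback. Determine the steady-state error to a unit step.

0

The open loop C(s)G_p(s) has a pole at the origin (type 1), so the static position error constant is infinite and e_ss = 1/(1+∞) = 0.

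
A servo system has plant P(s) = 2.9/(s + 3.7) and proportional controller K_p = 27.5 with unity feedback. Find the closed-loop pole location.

s = -83.45

Closed-loop transfer function: T(s) = K_p·P(s)/(1 + K_p·P(s)) = 79.75/(s + 3.7 + 79.75) = 79.75/(s + 83.45).
The closed-loop pole is at s = −83.45.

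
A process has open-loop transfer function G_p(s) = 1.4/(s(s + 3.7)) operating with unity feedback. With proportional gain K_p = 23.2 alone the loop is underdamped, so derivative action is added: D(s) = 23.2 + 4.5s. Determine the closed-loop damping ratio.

Forward path: (23.2 + 4.5s)·1.4/(s(s+3.7)). The closed-loop characteristic equation is s² + (3.7 + 1.4·4.5)s + 1.4·23.2 = 0.
That is s² + 10s + 32.48 = 0, so ω_n = 5.699 rad/s and ζ = 10/(2·5.699) = 0.8773.

ζ = 0.877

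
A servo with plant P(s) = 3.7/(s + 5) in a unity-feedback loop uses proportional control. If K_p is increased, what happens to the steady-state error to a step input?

The position error constant K_pos = K_p·P(0) grows with K_p, and e_ss = 1/(1+K_pos) falls.

decrease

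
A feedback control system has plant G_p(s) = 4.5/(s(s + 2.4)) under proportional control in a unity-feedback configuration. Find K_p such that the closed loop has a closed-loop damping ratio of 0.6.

K_p = 0.889

Closed-loop characteristic equation: s² + 2.4s + K_p·4.5 = 0.
So ω_n = √(4.5K_p) and 2ζω_n = 2.4, giving ζ = 2.4/(2√(4.5K_p)).
Setting ζ = 0.6: √(4.5K_p) = 2.4/(2·0.6) = 2, so K_p = 4/4.5 = 0.889.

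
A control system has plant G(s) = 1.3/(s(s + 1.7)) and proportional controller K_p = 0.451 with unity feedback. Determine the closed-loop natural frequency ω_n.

ω_n = 0.766 rad/s

The closed-loop denominator is s(s+1.7) + 0.451·1.3 = s² + 1.7s + 0.5863.
Matching s² + 2ζω_n s + ω_n²: ω_n = √0.5863 = 0.7657 rad/s and 2ζω_n = 1.7, so ζ = 1.7/(2·0.7657) = 1.11.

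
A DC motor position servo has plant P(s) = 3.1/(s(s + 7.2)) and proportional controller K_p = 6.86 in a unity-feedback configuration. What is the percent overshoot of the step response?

The closed-loop denominator s² + 7.2s + 21.27 gives ω_n = √21.27 = 4.612 and ζ = 7.2/(2ω_n) = 0.7807.
%OS = 100·exp(−πζ/√(1−ζ²)) = 100·exp(−π·0.7807/√0.3906) = 1.98%.

1.98%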